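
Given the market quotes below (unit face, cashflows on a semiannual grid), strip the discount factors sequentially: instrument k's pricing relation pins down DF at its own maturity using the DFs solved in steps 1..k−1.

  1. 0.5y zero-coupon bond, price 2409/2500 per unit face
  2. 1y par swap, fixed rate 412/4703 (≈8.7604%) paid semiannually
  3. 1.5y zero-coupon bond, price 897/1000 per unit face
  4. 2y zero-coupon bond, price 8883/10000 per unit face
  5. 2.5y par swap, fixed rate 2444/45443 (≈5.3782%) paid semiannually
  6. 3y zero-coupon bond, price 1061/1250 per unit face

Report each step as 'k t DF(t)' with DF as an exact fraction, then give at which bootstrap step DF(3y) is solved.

step 1 [0.5y] zero: DF = P = 2409/2500 ≈ 0.963600
step 2 [1y] swap r/2=206/4703: DF=(1 − 206/4703·(0.963600))/(1+206/4703) = 1147/1250 ≈ 0.917600
step 3 [1.5y] zero: DF = P = 897/1000 ≈ 0.897000
step 4 [2y] zero: DF = P = 8883/10000 ≈ 0.888300
step 5 [2.5y] swap r/2=1222/45443: DF=(1 − 1222/45443·(0.963600+0.917600+0.897000+0.888300))/(1+1222/45443) = 4389/5000 ≈ 0.877800
step 6 [3y] zero: DF = P = 1061/1250 ≈ 0.848800

1 1/2 2409/2500
2 1 1147/1250
3 3/2 897/1000
4 2 8883/10000
5 5/2 4389/5000
6 3 1061/1250
DF(3y) is solved at step 6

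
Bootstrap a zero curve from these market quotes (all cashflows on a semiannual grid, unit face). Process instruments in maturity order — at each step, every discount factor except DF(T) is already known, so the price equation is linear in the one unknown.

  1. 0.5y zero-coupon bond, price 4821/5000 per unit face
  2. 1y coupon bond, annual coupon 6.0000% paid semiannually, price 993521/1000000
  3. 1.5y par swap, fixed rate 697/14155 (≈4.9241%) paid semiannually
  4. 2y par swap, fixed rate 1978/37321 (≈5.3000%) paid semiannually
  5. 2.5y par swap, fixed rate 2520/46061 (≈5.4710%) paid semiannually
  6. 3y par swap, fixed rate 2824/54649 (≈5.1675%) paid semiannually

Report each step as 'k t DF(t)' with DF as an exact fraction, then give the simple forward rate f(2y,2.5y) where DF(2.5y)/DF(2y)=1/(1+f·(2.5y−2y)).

1 1/2 4821/5000
2 1 1873/2000
3 3/2 9303/10000
4 2 9011/10000
5 5/2 437/500
6 3 2147/2500
f(2y,2.5y) = ((9011/10000)/(437/500) − 1)/(1/2) = 271/4370 ≈ 6.2014%

step 1 [0.5y] zero: DF = P = 4821/5000 ≈ 0.964200
step 2 [1y] bond c/2=3/100: DF=(993521/1000000 − 3/100·(0.964200))/(1+3/100) = 1873/2000 ≈ 0.936500
step 3 [1.5y] swap r/2=697/28310: DF=(1 − 697/28310·(0.964200+0.936500))/(1+697/28310) = 9303/10000 ≈ 0.930300
step 4 [2y] swap r/2=989/37321: DF=(1 − 989/37321·(0.964200+0.936500+0.930300))/(1+989/37321) = 9011/10000 ≈ 0.901100
step 5 [2.5y] swap r/2=1260/46061: DF=(1 − 1260/46061·(0.964200+0.936500+0.930300+0.901100))/(1+1260/46061) = 437/500 ≈ 0.874000
step 6 [3y] swap r/2=1412/54649: DF=(1 − 1412/54649·(0.964200+0.936500+0.930300+0.901100+0.874000))/(1+1412/54649) = 2147/2500 ≈ 0.858800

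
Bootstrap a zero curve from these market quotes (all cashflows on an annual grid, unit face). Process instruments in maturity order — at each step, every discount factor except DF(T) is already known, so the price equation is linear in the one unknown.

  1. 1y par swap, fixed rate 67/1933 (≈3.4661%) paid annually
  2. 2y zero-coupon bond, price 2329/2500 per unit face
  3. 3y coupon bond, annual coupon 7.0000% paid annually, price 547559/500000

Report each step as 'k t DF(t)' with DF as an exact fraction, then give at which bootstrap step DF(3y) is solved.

step 1 [1y] swap r/1=67/1933: DF=(1 − 67/1933·(0))/(1+67/1933) = 1933/2000 ≈ 0.966500
step 2 [2y] zero: DF = P = 2329/2500 ≈ 0.931600
step 3 [3y] bond c/1=7/100: DF=(547559/500000 − 7/100·(0.966500+0.931600))/(1+7/100) = 8993/10000 ≈ 0.899300

1 1 1933/2000
2 2 2329/2500
3 3 8993/10000
DF(3y) is solved at step 3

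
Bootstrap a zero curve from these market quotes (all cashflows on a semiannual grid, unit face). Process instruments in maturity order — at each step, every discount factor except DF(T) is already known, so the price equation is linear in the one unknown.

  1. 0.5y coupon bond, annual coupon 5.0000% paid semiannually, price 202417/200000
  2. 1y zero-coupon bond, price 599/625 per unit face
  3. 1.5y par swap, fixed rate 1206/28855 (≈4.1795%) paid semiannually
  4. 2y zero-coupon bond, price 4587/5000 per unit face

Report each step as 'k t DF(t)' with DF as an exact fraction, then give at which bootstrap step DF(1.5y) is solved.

step 1 [0.5y] bond c/2=1/40: DF=(202417/200000 − 1/40·(0))/(1+1/40) = 4937/5000 ≈ 0.987400
step 2 [1y] zero: DF = P = 599/625 ≈ 0.958400
step 3 [1.5y] swap r/2=603/28855: DF=(1 − 603/28855·(0.987400+0.958400))/(1+603/28855) = 9397/10000 ≈ 0.939700
step 4 [2y] zero: DF = P = 4587/5000 ≈ 0.917400

1 1/2 4937/5000
2 1 599/625
3 3/2 9397/10000
4 2 4587/5000
DF(1.5y) is solved at step 3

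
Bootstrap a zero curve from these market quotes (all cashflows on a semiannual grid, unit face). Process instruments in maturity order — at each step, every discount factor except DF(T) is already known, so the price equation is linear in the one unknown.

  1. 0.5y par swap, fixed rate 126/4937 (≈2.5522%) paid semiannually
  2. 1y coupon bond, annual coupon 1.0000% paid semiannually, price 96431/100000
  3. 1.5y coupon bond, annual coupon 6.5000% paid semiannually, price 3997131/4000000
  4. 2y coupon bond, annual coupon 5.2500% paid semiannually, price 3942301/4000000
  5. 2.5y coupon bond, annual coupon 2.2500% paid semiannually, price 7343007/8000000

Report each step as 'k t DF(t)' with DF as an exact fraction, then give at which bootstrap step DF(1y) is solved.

1 1/2 4937/5000
2 1 4773/5000
3 3/2 9067/10000
4 2 71/80
5 5/2 8661/10000
DF(1y) is solved at step 2

step 1 [0.5y] swap r/2=63/4937: DF=(1 − 63/4937·(0))/(1+63/4937) = 4937/5000 ≈ 0.987400
step 2 [1y] bond c/2=1/200: DF=(96431/100000 − 1/200·(0.987400))/(1+1/200) = 4773/5000 ≈ 0.954600
step 3 [1.5y] bond c/2=13/400: DF=(3997131/4000000 − 13/400·(0.987400+0.954600))/(1+13/400) = 9067/10000 ≈ 0.906700
step 4 [2y] bond c/2=21/800: DF=(3942301/4000000 − 21/800·(0.987400+0.954600+0.906700))/(1+21/800) = 71/80 ≈ 0.887500
step 5 [2.5y] bond c/2=9/800: DF=(7343007/8000000 − 9/800·(0.987400+0.954600+0.906700+0.887500))/(1+9/800) = 8661/10000 ≈ 0.866100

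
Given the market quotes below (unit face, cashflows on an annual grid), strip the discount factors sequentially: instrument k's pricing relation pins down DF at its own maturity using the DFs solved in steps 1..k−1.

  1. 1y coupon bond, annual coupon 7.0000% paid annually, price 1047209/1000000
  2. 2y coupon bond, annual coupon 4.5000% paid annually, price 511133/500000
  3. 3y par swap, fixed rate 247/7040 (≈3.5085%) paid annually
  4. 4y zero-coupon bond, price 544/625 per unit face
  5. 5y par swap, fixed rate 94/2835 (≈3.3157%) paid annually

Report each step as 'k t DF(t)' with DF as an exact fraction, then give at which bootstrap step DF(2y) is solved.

1 1 9787/10000
2 2 9361/10000
3 3 2253/2500
4 4 544/625
5 5 531/625
DF(2y) is solved at step 2

step 1 [1y] bond c/1=7/100: DF=(1047209/1000000 − 7/100·(0))/(1+7/100) = 9787/10000 ≈ 0.978700
step 2 [2y] bond c/1=9/200: DF=(511133/500000 − 9/200·(0.978700))/(1+9/200) = 9361/10000 ≈ 0.936100
step 3 [3y] swap r/1=247/7040: DF=(1 − 247/7040·(0.978700+0.936100))/(1+247/7040) = 2253/2500 ≈ 0.901200
step 4 [4y] zero: DF = P = 544/625 ≈ 0.870400
step 5 [5y] swap r/1=94/2835: DF=(1 − 94/2835·(0.978700+0.936100+0.901200+0.870400))/(1+94/2835) = 531/625 ≈ 0.849600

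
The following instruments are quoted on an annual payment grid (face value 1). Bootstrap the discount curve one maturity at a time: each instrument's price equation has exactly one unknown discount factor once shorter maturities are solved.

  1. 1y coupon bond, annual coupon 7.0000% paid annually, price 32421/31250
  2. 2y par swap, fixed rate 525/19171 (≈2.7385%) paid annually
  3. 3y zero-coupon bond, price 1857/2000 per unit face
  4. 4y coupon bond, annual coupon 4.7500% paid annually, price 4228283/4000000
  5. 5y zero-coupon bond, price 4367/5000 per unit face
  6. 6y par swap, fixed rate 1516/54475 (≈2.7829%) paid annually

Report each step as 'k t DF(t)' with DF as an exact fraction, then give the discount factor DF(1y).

1 1 606/625
2 2 379/400
3 3 1857/2000
4 4 8801/10000
5 5 4367/5000
6 6 2121/2500
DF(1y) = 606/625 ≈ 0.969600

step 1 [1y] bond c/1=7/100: DF=(32421/31250 − 7/100·(0))/(1+7/100) = 606/625 ≈ 0.969600
step 2 [2y] swap r/1=525/19171: DF=(1 − 525/19171·(0.969600))/(1+525/19171) = 379/400 ≈ 0.947500
step 3 [3y] zero: DF = P = 1857/2000 ≈ 0.928500
step 4 [4y] bond c/1=19/400: DF=(4228283/4000000 − 19/400·(0.969600+0.947500+0.928500))/(1+19/400) = 8801/10000 ≈ 0.880100
step 5 [5y] zero: DF = P = 4367/5000 ≈ 0.873400
step 6 [6y] swap r/1=1516/54475: DF=(1 − 1516/54475·(0.969600+0.947500+0.928500+0.880100+0.873400))/(1+1516/54475) = 2121/2500 ≈ 0.848400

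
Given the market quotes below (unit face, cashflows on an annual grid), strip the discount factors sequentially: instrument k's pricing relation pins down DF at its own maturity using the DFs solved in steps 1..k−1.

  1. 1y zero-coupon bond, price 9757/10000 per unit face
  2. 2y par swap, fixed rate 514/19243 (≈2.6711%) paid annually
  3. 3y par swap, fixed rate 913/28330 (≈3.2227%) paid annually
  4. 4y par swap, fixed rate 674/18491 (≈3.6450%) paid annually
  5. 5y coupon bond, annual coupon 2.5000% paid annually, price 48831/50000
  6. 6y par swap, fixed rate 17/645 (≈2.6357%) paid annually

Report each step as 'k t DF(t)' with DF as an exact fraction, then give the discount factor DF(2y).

step 1 [1y] zero: DF = P = 9757/10000 ≈ 0.975700
step 2 [2y] swap r/1=514/19243: DF=(1 − 514/19243·(0.975700))/(1+514/19243) = 4743/5000 ≈ 0.948600
step 3 [3y] swap r/1=913/28330: DF=(1 − 913/28330·(0.975700+0.948600))/(1+913/28330) = 9087/10000 ≈ 0.908700
step 4 [4y] swap r/1=674/18491: DF=(1 − 674/18491·(0.975700+0.948600+0.908700))/(1+674/18491) = 2163/2500 ≈ 0.865200
step 5 [5y] bond c/1=1/40: DF=(48831/50000 − 1/40·(0.975700+0.948600+0.908700+0.865200))/(1+1/40) = 4313/5000 ≈ 0.862600
step 6 [6y] swap r/1=17/645: DF=(1 − 17/645·(0.975700+0.948600+0.908700+0.865200+0.862600))/(1+17/645) = 2143/2500 ≈ 0.857200

1 1 9757/10000
2 2 4743/5000
3 3 9087/10000
4 4 2163/2500
5 5 4313/5000
6 6 2143/2500
DF(2y) = 4743/5000 ≈ 0.948600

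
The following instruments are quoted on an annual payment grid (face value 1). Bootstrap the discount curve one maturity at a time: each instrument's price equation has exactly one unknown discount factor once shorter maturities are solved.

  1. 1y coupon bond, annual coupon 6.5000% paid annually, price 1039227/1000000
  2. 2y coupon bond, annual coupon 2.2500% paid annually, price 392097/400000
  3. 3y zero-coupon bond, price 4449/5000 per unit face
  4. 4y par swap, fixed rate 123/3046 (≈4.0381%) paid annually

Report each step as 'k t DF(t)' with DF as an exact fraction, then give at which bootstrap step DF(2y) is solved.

step 1 [1y] bond c/1=13/200: DF=(1039227/1000000 − 13/200·(0))/(1+13/200) = 4879/5000 ≈ 0.975800
step 2 [2y] bond c/1=9/400: DF=(392097/400000 − 9/400·(0.975800))/(1+9/400) = 2343/2500 ≈ 0.937200
step 3 [3y] zero: DF = P = 4449/5000 ≈ 0.889800
step 4 [4y] swap r/1=123/3046: DF=(1 − 123/3046·(0.975800+0.937200+0.889800))/(1+123/3046) = 2131/2500 ≈ 0.852400

1 1 4879/5000
2 2 2343/2500
3 3 4449/5000
4 4 2131/2500
DF(2y) is solved at step 2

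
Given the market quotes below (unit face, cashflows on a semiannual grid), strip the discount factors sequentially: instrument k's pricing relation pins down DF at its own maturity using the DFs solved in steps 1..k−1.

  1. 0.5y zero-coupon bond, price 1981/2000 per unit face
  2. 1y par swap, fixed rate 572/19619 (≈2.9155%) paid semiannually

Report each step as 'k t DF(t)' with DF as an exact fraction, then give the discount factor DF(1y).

1 1/2 1981/2000
2 1 4857/5000
DF(1y) = 4857/5000 ≈ 0.971400

step 1 [0.5y] zero: DF = P = 1981/2000 ≈ 0.990500
step 2 [1y] swap r/2=286/19619: DF=(1 − 286/19619·(0.990500))/(1+286/19619) = 4857/5000 ≈ 0.971400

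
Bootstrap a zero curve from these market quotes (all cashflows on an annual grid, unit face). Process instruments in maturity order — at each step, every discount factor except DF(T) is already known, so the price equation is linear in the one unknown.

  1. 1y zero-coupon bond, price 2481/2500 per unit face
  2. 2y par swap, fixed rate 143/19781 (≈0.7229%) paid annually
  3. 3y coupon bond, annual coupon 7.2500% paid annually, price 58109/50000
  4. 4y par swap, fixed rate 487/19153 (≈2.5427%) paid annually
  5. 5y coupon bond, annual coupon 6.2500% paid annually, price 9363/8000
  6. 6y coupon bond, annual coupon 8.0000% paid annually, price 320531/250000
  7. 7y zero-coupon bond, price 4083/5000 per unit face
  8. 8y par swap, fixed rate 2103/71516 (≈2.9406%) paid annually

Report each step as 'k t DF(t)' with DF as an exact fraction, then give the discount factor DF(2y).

1 1 2481/2500
2 2 9857/10000
3 3 9499/10000
4 4 4513/5000
5 5 4381/5000
6 6 1677/2000
7 7 4083/5000
8 8 7897/10000
DF(2y) = 9857/10000 ≈ 0.985700

step 1 [1y] zero: DF = P = 2481/2500 ≈ 0.992400
step 2 [2y] swap r/1=143/19781: DF=(1 − 143/19781·(0.992400))/(1+143/19781) = 9857/10000 ≈ 0.985700
step 3 [3y] bond c/1=29/400: DF=(58109/50000 − 29/400·(0.992400+0.985700))/(1+29/400) = 9499/10000 ≈ 0.949900
step 4 [4y] swap r/1=487/19153: DF=(1 − 487/19153·(0.992400+0.985700+0.949900))/(1+487/19153) = 4513/5000 ≈ 0.902600
step 5 [5y] bond c/1=1/16: DF=(9363/8000 − 1/16·(0.992400+0.985700+0.949900+0.902600))/(1+1/16) = 4381/5000 ≈ 0.876200
step 6 [6y] bond c/1=2/25: DF=(320531/250000 − 2/25·(0.992400+0.985700+0.949900+0.902600+0.876200))/(1+2/25) = 1677/2000 ≈ 0.838500
step 7 [7y] zero: DF = P = 4083/5000 ≈ 0.816600
step 8 [8y] swap r/1=2103/71516: DF=(1 − 2103/71516·(0.992400+0.985700+0.949900+0.902600+0.876200+0.838500+0.816600))/(1+2103/71516) = 7897/10000 ≈ 0.789700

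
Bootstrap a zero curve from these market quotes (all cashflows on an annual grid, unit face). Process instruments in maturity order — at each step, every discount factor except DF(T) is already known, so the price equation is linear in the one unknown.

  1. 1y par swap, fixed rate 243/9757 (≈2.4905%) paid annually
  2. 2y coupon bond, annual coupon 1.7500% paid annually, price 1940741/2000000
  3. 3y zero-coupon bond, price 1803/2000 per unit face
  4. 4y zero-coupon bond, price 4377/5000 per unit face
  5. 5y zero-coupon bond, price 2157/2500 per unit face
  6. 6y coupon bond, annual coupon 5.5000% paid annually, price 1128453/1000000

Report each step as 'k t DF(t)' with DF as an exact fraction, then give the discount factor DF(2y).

1 1 9757/10000
2 2 9369/10000
3 3 1803/2000
4 4 4377/5000
5 5 2157/2500
6 6 8323/10000
DF(2y) = 9369/10000 ≈ 0.936900

step 1 [1y] swap r/1=243/9757: DF=(1 − 243/9757·(0))/(1+243/9757) = 9757/10000 ≈ 0.975700
step 2 [2y] bond c/1=7/400: DF=(1940741/2000000 − 7/400·(0.975700))/(1+7/400) = 9369/10000 ≈ 0.936900
step 3 [3y] zero: DF = P = 1803/2000 ≈ 0.901500
step 4 [4y] zero: DF = P = 4377/5000 ≈ 0.875400
step 5 [5y] zero: DF = P = 2157/2500 ≈ 0.862800
step 6 [6y] bond c/1=11/200: DF=(1128453/1000000 − 11/200·(0.975700+0.936900+0.901500+0.875400+0.862800))/(1+11/200) = 8323/10000 ≈ 0.832300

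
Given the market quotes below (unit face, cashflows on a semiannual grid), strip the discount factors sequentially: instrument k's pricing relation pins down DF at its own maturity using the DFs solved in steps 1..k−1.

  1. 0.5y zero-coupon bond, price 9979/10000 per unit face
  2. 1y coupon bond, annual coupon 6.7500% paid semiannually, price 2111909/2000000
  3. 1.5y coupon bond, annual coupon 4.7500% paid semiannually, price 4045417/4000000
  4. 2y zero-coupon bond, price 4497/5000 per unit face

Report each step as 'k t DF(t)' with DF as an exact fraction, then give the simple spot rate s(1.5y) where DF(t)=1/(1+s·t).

step 1 [0.5y] zero: DF = P = 9979/10000 ≈ 0.997900
step 2 [1y] bond c/2=27/800: DF=(2111909/2000000 − 27/800·(0.997900))/(1+27/800) = 9889/10000 ≈ 0.988900
step 3 [1.5y] bond c/2=19/800: DF=(4045417/4000000 − 19/800·(0.997900+0.988900))/(1+19/800) = 4709/5000 ≈ 0.941800
step 4 [2y] zero: DF = P = 4497/5000 ≈ 0.899400

1 1/2 9979/10000
2 1 9889/10000
3 3/2 4709/5000
4 2 4497/5000
s(1.5y) = (1/(4709/5000) − 1)/(3/2) = 194/4709 ≈ 4.1198%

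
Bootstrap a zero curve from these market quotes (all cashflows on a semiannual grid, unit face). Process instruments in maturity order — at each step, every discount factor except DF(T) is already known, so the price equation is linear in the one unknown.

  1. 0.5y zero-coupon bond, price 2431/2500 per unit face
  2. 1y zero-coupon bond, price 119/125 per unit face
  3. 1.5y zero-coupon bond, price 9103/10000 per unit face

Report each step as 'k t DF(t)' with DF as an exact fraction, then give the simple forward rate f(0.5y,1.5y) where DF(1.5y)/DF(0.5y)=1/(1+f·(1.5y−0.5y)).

step 1 [0.5y] zero: DF = P = 2431/2500 ≈ 0.972400
step 2 [1y] zero: DF = P = 119/125 ≈ 0.952000
step 3 [1.5y] zero: DF = P = 9103/10000 ≈ 0.910300

1 1/2 2431/2500
2 1 119/125
3 3/2 9103/10000
f(0.5y,1.5y) = ((2431/2500)/(9103/10000) − 1)/(1) = 621/9103 ≈ 6.8219%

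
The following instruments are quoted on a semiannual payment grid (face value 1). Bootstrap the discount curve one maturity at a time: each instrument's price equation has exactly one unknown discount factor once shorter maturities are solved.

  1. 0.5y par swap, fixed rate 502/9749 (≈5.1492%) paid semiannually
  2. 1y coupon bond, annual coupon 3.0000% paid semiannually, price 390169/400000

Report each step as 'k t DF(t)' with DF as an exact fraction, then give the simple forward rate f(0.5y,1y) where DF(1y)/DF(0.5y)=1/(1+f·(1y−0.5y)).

step 1 [0.5y] swap r/2=251/9749: DF=(1 − 251/9749·(0))/(1+251/9749) = 9749/10000 ≈ 0.974900
step 2 [1y] bond c/2=3/200: DF=(390169/400000 − 3/200·(0.974900))/(1+3/200) = 4733/5000 ≈ 0.946600

1 1/2 9749/10000
2 1 4733/5000
f(0.5y,1y) = ((9749/10000)/(4733/5000) − 1)/(1/2) = 283/4733 ≈ 5.9793%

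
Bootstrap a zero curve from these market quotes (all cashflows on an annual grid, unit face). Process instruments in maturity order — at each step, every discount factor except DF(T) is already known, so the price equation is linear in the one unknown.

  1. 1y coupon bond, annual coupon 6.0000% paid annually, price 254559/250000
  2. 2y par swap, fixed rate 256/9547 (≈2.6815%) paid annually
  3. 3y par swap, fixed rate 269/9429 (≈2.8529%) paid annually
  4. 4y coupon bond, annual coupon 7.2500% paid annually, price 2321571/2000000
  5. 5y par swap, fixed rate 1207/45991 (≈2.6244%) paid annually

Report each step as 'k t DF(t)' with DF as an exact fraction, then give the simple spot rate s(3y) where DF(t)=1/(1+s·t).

1 1 4803/5000
2 2 593/625
3 3 9193/10000
4 4 8911/10000
5 5 8793/10000
s(3y) = (1/(9193/10000) − 1)/(3) = 269/9193 ≈ 2.9261%

step 1 [1y] bond c/1=3/50: DF=(254559/250000 − 3/50·(0))/(1+3/50) = 4803/5000 ≈ 0.960600
step 2 [2y] swap r/1=256/9547: DF=(1 − 256/9547·(0.960600))/(1+256/9547) = 593/625 ≈ 0.948800
step 3 [3y] swap r/1=269/9429: DF=(1 − 269/9429·(0.960600+0.948800))/(1+269/9429) = 9193/10000 ≈ 0.919300
step 4 [4y] bond c/1=29/400: DF=(2321571/2000000 − 29/400·(0.960600+0.948800+0.919300))/(1+29/400) = 8911/10000 ≈ 0.891100
step 5 [5y] swap r/1=1207/45991: DF=(1 − 1207/45991·(0.960600+0.948800+0.919300+0.891100))/(1+1207/45991) = 8793/10000 ≈ 0.879300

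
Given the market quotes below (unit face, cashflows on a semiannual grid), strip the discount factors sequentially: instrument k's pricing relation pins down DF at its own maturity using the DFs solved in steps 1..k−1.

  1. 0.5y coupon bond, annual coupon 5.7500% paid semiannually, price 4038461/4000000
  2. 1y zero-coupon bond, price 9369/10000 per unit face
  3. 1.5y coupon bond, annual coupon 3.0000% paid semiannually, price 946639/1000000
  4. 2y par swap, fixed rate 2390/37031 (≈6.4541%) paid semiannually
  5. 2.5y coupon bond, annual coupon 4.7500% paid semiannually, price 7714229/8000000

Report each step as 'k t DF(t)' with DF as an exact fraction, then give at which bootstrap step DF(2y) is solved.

step 1 [0.5y] bond c/2=23/800: DF=(4038461/4000000 − 23/800·(0))/(1+23/800) = 4907/5000 ≈ 0.981400
step 2 [1y] zero: DF = P = 9369/10000 ≈ 0.936900
step 3 [1.5y] bond c/2=3/200: DF=(946639/1000000 − 3/200·(0.981400+0.936900))/(1+3/200) = 9043/10000 ≈ 0.904300
step 4 [2y] swap r/2=1195/37031: DF=(1 − 1195/37031·(0.981400+0.936900+0.904300))/(1+1195/37031) = 1761/2000 ≈ 0.880500
step 5 [2.5y] bond c/2=19/800: DF=(7714229/8000000 − 19/800·(0.981400+0.936900+0.904300+0.880500))/(1+19/800) = 107/125 ≈ 0.856000

1 1/2 4907/5000
2 1 9369/10000
3 3/2 9043/10000
4 2 1761/2000
5 5/2 107/125
DF(2y) is solved at step 4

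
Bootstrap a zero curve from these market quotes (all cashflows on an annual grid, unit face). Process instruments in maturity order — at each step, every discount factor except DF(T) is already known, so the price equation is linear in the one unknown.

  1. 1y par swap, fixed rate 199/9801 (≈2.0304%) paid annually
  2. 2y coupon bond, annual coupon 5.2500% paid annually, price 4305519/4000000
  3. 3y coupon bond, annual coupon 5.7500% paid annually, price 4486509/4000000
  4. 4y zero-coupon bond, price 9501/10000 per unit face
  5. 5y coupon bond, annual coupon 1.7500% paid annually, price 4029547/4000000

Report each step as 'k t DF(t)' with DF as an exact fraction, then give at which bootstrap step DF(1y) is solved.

step 1 [1y] swap r/1=199/9801: DF=(1 − 199/9801·(0))/(1+199/9801) = 9801/10000 ≈ 0.980100
step 2 [2y] bond c/1=21/400: DF=(4305519/4000000 − 21/400·(0.980100))/(1+21/400) = 4869/5000 ≈ 0.973800
step 3 [3y] bond c/1=23/400: DF=(4486509/4000000 − 23/400·(0.980100+0.973800))/(1+23/400) = 1193/1250 ≈ 0.954400
step 4 [4y] zero: DF = P = 9501/10000 ≈ 0.950100
step 5 [5y] bond c/1=7/400: DF=(4029547/4000000 − 7/400·(0.980100+0.973800+0.954400+0.950100))/(1+7/400) = 9237/10000 ≈ 0.923700

1 1 9801/10000
2 2 4869/5000
3 3 1193/1250
4 4 9501/10000
5 5 9237/10000
DF(1y) is solved at step 1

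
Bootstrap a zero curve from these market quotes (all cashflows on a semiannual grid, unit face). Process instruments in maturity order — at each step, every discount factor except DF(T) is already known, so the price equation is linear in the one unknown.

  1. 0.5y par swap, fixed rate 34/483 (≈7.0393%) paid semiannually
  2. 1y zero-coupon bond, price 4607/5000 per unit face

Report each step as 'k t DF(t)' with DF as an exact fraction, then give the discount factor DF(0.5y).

1 1/2 483/500
2 1 4607/5000
DF(0.5y) = 483/500 ≈ 0.966000

step 1 [0.5y] swap r/2=17/483: DF=(1 − 17/483·(0))/(1+17/483) = 483/500 ≈ 0.966000
step 2 [1y] zero: DF = P = 4607/5000 ≈ 0.921400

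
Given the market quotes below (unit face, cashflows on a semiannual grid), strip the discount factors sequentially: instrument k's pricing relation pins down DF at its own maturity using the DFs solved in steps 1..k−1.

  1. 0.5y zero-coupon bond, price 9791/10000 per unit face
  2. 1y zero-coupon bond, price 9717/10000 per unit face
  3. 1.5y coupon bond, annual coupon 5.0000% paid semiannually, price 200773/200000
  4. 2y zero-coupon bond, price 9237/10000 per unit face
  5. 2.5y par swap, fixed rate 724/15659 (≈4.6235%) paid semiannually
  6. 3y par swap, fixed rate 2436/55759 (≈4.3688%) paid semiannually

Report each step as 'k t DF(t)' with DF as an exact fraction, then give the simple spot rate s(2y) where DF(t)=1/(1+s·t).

1 1/2 9791/10000
2 1 9717/10000
3 3/2 4659/5000
4 2 9237/10000
5 5/2 4457/5000
6 3 4391/5000
s(2y) = (1/(9237/10000) − 1)/(2) = 763/18474 ≈ 4.1301%

step 1 [0.5y] zero: DF = P = 9791/10000 ≈ 0.979100
step 2 [1y] zero: DF = P = 9717/10000 ≈ 0.971700
step 3 [1.5y] bond c/2=1/40: DF=(200773/200000 − 1/40·(0.979100+0.971700))/(1+1/40) = 4659/5000 ≈ 0.931800
step 4 [2y] zero: DF = P = 9237/10000 ≈ 0.923700
step 5 [2.5y] swap r/2=362/15659: DF=(1 − 362/15659·(0.979100+0.971700+0.931800+0.923700))/(1+362/15659) = 4457/5000 ≈ 0.891400
step 6 [3y] swap r/2=1218/55759: DF=(1 − 1218/55759·(0.979100+0.971700+0.931800+0.923700+0.891400))/(1+1218/55759) = 4391/5000 ≈ 0.878200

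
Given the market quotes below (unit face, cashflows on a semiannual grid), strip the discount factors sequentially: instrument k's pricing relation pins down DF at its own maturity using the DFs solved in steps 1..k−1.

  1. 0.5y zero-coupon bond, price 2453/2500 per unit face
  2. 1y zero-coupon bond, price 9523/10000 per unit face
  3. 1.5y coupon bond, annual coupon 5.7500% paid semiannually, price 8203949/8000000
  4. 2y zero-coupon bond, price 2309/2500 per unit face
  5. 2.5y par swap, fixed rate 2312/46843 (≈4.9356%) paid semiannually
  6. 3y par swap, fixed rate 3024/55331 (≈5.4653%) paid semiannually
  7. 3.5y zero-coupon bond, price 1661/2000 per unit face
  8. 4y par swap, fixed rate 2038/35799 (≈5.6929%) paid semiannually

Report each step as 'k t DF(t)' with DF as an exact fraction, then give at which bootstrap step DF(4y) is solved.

1 1/2 2453/2500
2 1 9523/10000
3 3/2 2357/2500
4 2 2309/2500
5 5/2 2211/2500
6 3 1061/1250
7 7/2 1661/2000
8 4 3981/5000
DF(4y) is solved at step 8

step 1 [0.5y] zero: DF = P = 2453/2500 ≈ 0.981200
step 2 [1y] zero: DF = P = 9523/10000 ≈ 0.952300
step 3 [1.5y] bond c/2=23/800: DF=(8203949/8000000 − 23/800·(0.981200+0.952300))/(1+23/800) = 2357/2500 ≈ 0.942800
step 4 [2y] zero: DF = P = 2309/2500 ≈ 0.923600
step 5 [2.5y] swap r/2=1156/46843: DF=(1 − 1156/46843·(0.981200+0.952300+0.942800+0.923600))/(1+1156/46843) = 2211/2500 ≈ 0.884400
step 6 [3y] swap r/2=1512/55331: DF=(1 − 1512/55331·(0.981200+0.952300+0.942800+0.923600+0.884400))/(1+1512/55331) = 1061/1250 ≈ 0.848800
step 7 [3.5y] zero: DF = P = 1661/2000 ≈ 0.830500
step 8 [4y] swap r/2=1019/35799: DF=(1 − 1019/35799·(0.981200+0.952300+0.942800+0.923600+0.884400+0.848800+0.830500))/(1+1019/35799) = 3981/5000 ≈ 0.796200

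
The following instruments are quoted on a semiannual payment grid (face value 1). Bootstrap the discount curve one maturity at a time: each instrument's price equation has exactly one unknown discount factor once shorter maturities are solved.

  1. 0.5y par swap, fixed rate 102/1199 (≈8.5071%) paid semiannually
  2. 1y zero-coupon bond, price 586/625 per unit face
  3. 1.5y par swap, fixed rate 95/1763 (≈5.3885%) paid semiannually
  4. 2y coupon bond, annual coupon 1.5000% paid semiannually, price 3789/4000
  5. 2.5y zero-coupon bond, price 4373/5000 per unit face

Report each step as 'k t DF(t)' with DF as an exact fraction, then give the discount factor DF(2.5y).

1 1/2 1199/1250
2 1 586/625
3 3/2 231/250
4 2 1149/1250
5 5/2 4373/5000
DF(2.5y) = 4373/5000 ≈ 0.874600

step 1 [0.5y] swap r/2=51/1199: DF=(1 − 51/1199·(0))/(1+51/1199) = 1199/1250 ≈ 0.959200
step 2 [1y] zero: DF = P = 586/625 ≈ 0.937600
step 3 [1.5y] swap r/2=95/3526: DF=(1 − 95/3526·(0.959200+0.937600))/(1+95/3526) = 231/250 ≈ 0.924000
step 4 [2y] bond c/2=3/400: DF=(3789/4000 − 3/400·(0.959200+0.937600+0.924000))/(1+3/400) = 1149/1250 ≈ 0.919200
step 5 [2.5y] zero: DF = P = 4373/5000 ≈ 0.874600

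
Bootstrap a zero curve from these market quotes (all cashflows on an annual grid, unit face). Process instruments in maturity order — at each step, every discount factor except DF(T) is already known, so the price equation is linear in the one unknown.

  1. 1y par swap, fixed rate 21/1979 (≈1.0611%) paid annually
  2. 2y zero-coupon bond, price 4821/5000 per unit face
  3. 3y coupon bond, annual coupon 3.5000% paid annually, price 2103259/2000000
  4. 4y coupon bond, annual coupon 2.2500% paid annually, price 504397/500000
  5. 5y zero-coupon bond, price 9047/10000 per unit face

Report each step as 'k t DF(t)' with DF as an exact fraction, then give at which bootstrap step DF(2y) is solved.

1 1 1979/2000
2 2 4821/5000
3 3 19/20
4 4 9227/10000
5 5 9047/10000
DF(2y) is solved at step 2

step 1 [1y] swap r/1=21/1979: DF=(1 − 21/1979·(0))/(1+21/1979) = 1979/2000 ≈ 0.989500
step 2 [2y] zero: DF = P = 4821/5000 ≈ 0.964200
step 3 [3y] bond c/1=7/200: DF=(2103259/2000000 − 7/200·(0.989500+0.964200))/(1+7/200) = 19/20 ≈ 0.950000
step 4 [4y] bond c/1=9/400: DF=(504397/500000 − 9/400·(0.989500+0.964200+0.950000))/(1+9/400) = 9227/10000 ≈ 0.922700
step 5 [5y] zero: DF = P = 9047/10000 ≈ 0.904700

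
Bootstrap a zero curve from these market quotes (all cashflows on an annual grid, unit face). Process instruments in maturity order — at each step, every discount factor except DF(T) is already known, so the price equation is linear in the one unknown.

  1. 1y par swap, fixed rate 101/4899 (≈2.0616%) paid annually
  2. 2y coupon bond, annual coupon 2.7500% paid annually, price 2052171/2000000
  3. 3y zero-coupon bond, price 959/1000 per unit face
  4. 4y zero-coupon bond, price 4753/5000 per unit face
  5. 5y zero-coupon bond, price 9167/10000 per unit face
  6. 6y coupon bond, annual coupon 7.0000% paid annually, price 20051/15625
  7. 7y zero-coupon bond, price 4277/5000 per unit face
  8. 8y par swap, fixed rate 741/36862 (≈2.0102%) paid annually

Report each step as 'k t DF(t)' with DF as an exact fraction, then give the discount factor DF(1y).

step 1 [1y] swap r/1=101/4899: DF=(1 − 101/4899·(0))/(1+101/4899) = 4899/5000 ≈ 0.979800
step 2 [2y] bond c/1=11/400: DF=(2052171/2000000 − 11/400·(0.979800))/(1+11/400) = 2431/2500 ≈ 0.972400
step 3 [3y] zero: DF = P = 959/1000 ≈ 0.959000
step 4 [4y] zero: DF = P = 4753/5000 ≈ 0.950600
step 5 [5y] zero: DF = P = 9167/10000 ≈ 0.916700
step 6 [6y] bond c/1=7/100: DF=(20051/15625 − 7/100·(0.979800+0.972400+0.959000+0.950600+0.916700))/(1+7/100) = 8867/10000 ≈ 0.886700
step 7 [7y] zero: DF = P = 4277/5000 ≈ 0.855400
step 8 [8y] swap r/1=741/36862: DF=(1 − 741/36862·(0.979800+0.972400+0.959000+0.950600+0.916700+0.886700+0.855400))/(1+741/36862) = 4259/5000 ≈ 0.851800

1 1 4899/5000
2 2 2431/2500
3 3 959/1000
4 4 4753/5000
5 5 9167/10000
6 6 8867/10000
7 7 4277/5000
8 8 4259/5000
DF(1y) = 4899/5000 ≈ 0.979800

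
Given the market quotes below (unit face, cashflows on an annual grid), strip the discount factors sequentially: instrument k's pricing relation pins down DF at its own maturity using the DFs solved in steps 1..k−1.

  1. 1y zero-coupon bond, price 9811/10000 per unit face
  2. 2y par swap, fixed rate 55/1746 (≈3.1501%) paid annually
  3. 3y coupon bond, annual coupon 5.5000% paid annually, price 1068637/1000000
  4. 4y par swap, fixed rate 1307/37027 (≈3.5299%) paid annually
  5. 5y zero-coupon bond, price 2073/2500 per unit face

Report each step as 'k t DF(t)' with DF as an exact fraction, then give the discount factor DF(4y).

step 1 [1y] zero: DF = P = 9811/10000 ≈ 0.981100
step 2 [2y] swap r/1=55/1746: DF=(1 − 55/1746·(0.981100))/(1+55/1746) = 1879/2000 ≈ 0.939500
step 3 [3y] bond c/1=11/200: DF=(1068637/1000000 − 11/200·(0.981100+0.939500))/(1+11/200) = 1141/1250 ≈ 0.912800
step 4 [4y] swap r/1=1307/37027: DF=(1 − 1307/37027·(0.981100+0.939500+0.912800))/(1+1307/37027) = 8693/10000 ≈ 0.869300
step 5 [5y] zero: DF = P = 2073/2500 ≈ 0.829200

1 1 9811/10000
2 2 1879/2000
3 3 1141/1250
4 4 8693/10000
5 5 2073/2500
DF(4y) = 8693/10000 ≈ 0.869300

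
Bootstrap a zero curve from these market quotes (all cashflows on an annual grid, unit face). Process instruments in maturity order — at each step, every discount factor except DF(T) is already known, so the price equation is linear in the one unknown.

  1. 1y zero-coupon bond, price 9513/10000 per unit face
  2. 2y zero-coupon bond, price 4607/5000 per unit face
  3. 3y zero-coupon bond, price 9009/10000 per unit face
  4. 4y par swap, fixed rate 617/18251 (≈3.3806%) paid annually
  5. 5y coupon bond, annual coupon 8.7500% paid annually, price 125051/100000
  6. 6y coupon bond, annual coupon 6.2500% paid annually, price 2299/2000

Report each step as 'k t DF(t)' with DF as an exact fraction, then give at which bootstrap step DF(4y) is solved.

step 1 [1y] zero: DF = P = 9513/10000 ≈ 0.951300
step 2 [2y] zero: DF = P = 4607/5000 ≈ 0.921400
step 3 [3y] zero: DF = P = 9009/10000 ≈ 0.900900
step 4 [4y] swap r/1=617/18251: DF=(1 − 617/18251·(0.951300+0.921400+0.900900))/(1+617/18251) = 4383/5000 ≈ 0.876600
step 5 [5y] bond c/1=7/80: DF=(125051/100000 − 7/80·(0.951300+0.921400+0.900900+0.876600))/(1+7/80) = 4281/5000 ≈ 0.856200
step 6 [6y] bond c/1=1/16: DF=(2299/2000 − 1/16·(0.951300+0.921400+0.900900+0.876600+0.856200))/(1+1/16) = 1021/1250 ≈ 0.816800

1 1 9513/10000
2 2 4607/5000
3 3 9009/10000
4 4 4383/5000
5 5 4281/5000
6 6 1021/1250
DF(4y) is solved at step 4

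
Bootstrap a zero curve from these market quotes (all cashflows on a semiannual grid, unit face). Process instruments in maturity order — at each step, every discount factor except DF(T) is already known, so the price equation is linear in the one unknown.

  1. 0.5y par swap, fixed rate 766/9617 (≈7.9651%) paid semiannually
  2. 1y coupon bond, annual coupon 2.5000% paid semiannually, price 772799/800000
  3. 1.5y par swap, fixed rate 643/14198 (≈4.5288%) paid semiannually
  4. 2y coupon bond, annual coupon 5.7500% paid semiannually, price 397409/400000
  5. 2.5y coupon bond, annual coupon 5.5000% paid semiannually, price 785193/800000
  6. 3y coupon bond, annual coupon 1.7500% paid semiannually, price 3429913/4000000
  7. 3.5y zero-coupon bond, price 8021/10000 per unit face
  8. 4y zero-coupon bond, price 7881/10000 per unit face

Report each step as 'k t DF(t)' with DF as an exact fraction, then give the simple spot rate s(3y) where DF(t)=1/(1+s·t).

step 1 [0.5y] swap r/2=383/9617: DF=(1 − 383/9617·(0))/(1+383/9617) = 9617/10000 ≈ 0.961700
step 2 [1y] bond c/2=1/80: DF=(772799/800000 − 1/80·(0.961700))/(1+1/80) = 4711/5000 ≈ 0.942200
step 3 [1.5y] swap r/2=643/28396: DF=(1 − 643/28396·(0.961700+0.942200))/(1+643/28396) = 9357/10000 ≈ 0.935700
step 4 [2y] bond c/2=23/800: DF=(397409/400000 − 23/800·(0.961700+0.942200+0.935700))/(1+23/800) = 554/625 ≈ 0.886400
step 5 [2.5y] bond c/2=11/400: DF=(785193/800000 − 11/400·(0.961700+0.942200+0.935700+0.886400))/(1+11/400) = 1711/2000 ≈ 0.855500
step 6 [3y] bond c/2=7/800: DF=(3429913/4000000 − 7/800·(0.961700+0.942200+0.935700+0.886400+0.855500))/(1+7/800) = 8103/10000 ≈ 0.810300
step 7 [3.5y] zero: DF = P = 8021/10000 ≈ 0.802100
step 8 [4y] zero: DF = P = 7881/10000 ≈ 0.788100

1 1/2 9617/10000
2 1 4711/5000
3 3/2 9357/10000
4 2 554/625
5 5/2 1711/2000
6 3 8103/10000
7 7/2 8021/10000
8 4 7881/10000
s(3y) = (1/(8103/10000) − 1)/(3) = 1897/24309 ≈ 7.8037%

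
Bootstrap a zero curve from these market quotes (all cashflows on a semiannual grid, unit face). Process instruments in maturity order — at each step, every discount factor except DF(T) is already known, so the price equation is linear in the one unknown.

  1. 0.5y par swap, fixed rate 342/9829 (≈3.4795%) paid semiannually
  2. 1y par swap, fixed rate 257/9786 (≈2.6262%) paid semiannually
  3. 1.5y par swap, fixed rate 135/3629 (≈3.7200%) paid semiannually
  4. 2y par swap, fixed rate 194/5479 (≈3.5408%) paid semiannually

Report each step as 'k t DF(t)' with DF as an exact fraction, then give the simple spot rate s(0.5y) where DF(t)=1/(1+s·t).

1 1/2 9829/10000
2 1 9743/10000
3 3/2 473/500
4 2 9321/10000
s(0.5y) = (1/(9829/10000) − 1)/(1/2) = 342/9829 ≈ 3.4795%

step 1 [0.5y] swap r/2=171/9829: DF=(1 − 171/9829·(0))/(1+171/9829) = 9829/10000 ≈ 0.982900
step 2 [1y] swap r/2=257/19572: DF=(1 − 257/19572·(0.982900))/(1+257/19572) = 9743/10000 ≈ 0.974300
step 3 [1.5y] swap r/2=135/7258: DF=(1 − 135/7258·(0.982900+0.974300))/(1+135/7258) = 473/500 ≈ 0.946000
step 4 [2y] swap r/2=97/5479: DF=(1 − 97/5479·(0.982900+0.974300+0.946000))/(1+97/5479) = 9321/10000 ≈ 0.932100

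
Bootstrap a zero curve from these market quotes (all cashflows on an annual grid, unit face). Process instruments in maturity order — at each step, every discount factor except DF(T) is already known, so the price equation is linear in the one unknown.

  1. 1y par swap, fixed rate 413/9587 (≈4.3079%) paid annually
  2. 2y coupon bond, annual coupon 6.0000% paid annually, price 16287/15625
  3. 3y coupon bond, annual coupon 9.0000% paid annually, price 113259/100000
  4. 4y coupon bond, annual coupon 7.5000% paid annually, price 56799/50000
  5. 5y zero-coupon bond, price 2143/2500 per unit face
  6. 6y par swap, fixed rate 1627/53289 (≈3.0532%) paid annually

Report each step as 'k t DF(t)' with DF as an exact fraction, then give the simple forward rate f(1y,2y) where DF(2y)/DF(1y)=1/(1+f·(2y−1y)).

1 1 9587/10000
2 2 9291/10000
3 3 552/625
4 4 4317/5000
5 5 2143/2500
6 6 8373/10000
f(1y,2y) = ((9587/10000)/(9291/10000) − 1)/(1) = 296/9291 ≈ 3.1859%

step 1 [1y] swap r/1=413/9587: DF=(1 − 413/9587·(0))/(1+413/9587) = 9587/10000 ≈ 0.958700
step 2 [2y] bond c/1=3/50: DF=(16287/15625 − 3/50·(0.958700))/(1+3/50) = 9291/10000 ≈ 0.929100
step 3 [3y] bond c/1=9/100: DF=(113259/100000 − 9/100·(0.958700+0.929100))/(1+9/100) = 552/625 ≈ 0.883200
step 4 [4y] bond c/1=3/40: DF=(56799/50000 − 3/40·(0.958700+0.929100+0.883200))/(1+3/40) = 4317/5000 ≈ 0.863400
step 5 [5y] zero: DF = P = 2143/2500 ≈ 0.857200
step 6 [6y] swap r/1=1627/53289: DF=(1 − 1627/53289·(0.958700+0.929100+0.883200+0.863400+0.857200))/(1+1627/53289) = 8373/10000 ≈ 0.837300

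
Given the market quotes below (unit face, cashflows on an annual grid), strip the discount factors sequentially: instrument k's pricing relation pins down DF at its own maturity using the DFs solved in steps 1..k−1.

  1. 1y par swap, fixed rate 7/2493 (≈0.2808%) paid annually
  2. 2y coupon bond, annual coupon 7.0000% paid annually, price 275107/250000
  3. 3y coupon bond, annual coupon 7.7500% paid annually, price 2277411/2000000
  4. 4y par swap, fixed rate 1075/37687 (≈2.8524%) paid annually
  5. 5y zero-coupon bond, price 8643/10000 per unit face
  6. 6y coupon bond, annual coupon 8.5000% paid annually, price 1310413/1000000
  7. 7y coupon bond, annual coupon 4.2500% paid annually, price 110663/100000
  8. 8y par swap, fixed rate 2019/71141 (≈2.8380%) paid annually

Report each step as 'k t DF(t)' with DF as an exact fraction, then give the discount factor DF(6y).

1 1 2493/2500
2 2 602/625
3 3 4579/5000
4 4 357/400
5 5 8643/10000
6 6 528/625
7 7 4191/5000
8 8 7981/10000
DF(6y) = 528/625 ≈ 0.844800

step 1 [1y] swap r/1=7/2493: DF=(1 − 7/2493·(0))/(1+7/2493) = 2493/2500 ≈ 0.997200
step 2 [2y] bond c/1=7/100: DF=(275107/250000 − 7/100·(0.997200))/(1+7/100) = 602/625 ≈ 0.963200
step 3 [3y] bond c/1=31/400: DF=(2277411/2000000 − 31/400·(0.997200+0.963200))/(1+31/400) = 4579/5000 ≈ 0.915800
step 4 [4y] swap r/1=1075/37687: DF=(1 − 1075/37687·(0.997200+0.963200+0.915800))/(1+1075/37687) = 357/400 ≈ 0.892500
step 5 [5y] zero: DF = P = 8643/10000 ≈ 0.864300
step 6 [6y] bond c/1=17/200: DF=(1310413/1000000 − 17/200·(0.997200+0.963200+0.915800+0.892500+0.864300))/(1+17/200) = 528/625 ≈ 0.844800
step 7 [7y] bond c/1=17/400: DF=(110663/100000 − 17/400·(0.997200+0.963200+0.915800+0.892500+0.864300+0.844800))/(1+17/400) = 4191/5000 ≈ 0.838200
step 8 [8y] swap r/1=2019/71141: DF=(1 − 2019/71141·(0.997200+0.963200+0.915800+0.892500+0.864300+0.844800+0.838200))/(1+2019/71141) = 7981/10000 ≈ 0.798100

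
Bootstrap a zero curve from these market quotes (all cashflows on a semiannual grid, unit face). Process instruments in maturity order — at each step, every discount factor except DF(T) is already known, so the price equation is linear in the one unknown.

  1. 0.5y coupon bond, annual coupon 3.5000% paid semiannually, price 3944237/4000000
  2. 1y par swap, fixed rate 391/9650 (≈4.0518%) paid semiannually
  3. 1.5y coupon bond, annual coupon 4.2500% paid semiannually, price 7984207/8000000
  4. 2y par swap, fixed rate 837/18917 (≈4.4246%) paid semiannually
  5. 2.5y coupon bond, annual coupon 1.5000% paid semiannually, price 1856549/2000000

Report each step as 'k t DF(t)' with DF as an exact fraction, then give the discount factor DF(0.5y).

1 1/2 9691/10000
2 1 9609/10000
3 3/2 9371/10000
4 2 9163/10000
5 5/2 2233/2500
DF(0.5y) = 9691/10000 ≈ 0.969100

step 1 [0.5y] bond c/2=7/400: DF=(3944237/4000000 − 7/400·(0))/(1+7/400) = 9691/10000 ≈ 0.969100
step 2 [1y] swap r/2=391/19300: DF=(1 − 391/19300·(0.969100))/(1+391/19300) = 9609/10000 ≈ 0.960900
step 3 [1.5y] bond c/2=17/800: DF=(7984207/8000000 − 17/800·(0.969100+0.960900))/(1+17/800) = 9371/10000 ≈ 0.937100
step 4 [2y] swap r/2=837/37834: DF=(1 − 837/37834·(0.969100+0.960900+0.937100))/(1+837/37834) = 9163/10000 ≈ 0.916300
step 5 [2.5y] bond c/2=3/400: DF=(1856549/2000000 − 3/400·(0.969100+0.960900+0.937100+0.916300))/(1+3/400) = 2233/2500 ≈ 0.893200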